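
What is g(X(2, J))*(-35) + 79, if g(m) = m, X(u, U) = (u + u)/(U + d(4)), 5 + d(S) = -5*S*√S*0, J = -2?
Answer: 99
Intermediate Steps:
d(S) = -5 (d(S) = -5 - 5*S*√S*0 = -5 - 5*S^(3/2)*0 = -5 + 0 = -5)
X(u, U) = 2*u/(-5 + U) (X(u, U) = (u + u)/(U - 5) = (2*u)/(-5 + U) = 2*u/(-5 + U))
g(X(2, J))*(-35) + 79 = (2*2/(-5 - 2))*(-35) + 79 = (2*2/(-7))*(-35) + 79 = (2*2*(-⅐))*(-35) + 79 = -4/7*(-35) + 79 = 20 + 79 = 99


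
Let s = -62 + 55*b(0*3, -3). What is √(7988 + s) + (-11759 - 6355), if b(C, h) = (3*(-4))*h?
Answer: -18114 + √9906 ≈ -18014.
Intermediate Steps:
b(C, h) = -12*h
s = 1918 (s = -62 + 55*(-12*(-3)) = -62 + 55*36 = -62 + 1980 = 1918)
√(7988 + s) + (-11759 - 6355) = √(7988 + 1918) + (-11759 - 6355) = √9906 - 18114 = -18114 + √9906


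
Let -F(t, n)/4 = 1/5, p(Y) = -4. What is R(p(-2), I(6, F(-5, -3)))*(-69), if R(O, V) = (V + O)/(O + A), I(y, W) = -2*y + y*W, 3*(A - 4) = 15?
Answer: 7176/25 ≈ 287.04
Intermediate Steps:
A = 9 (A = 4 + (1/3)*15 = 4 + 5 = 9)
F(t, n) = -4/5
I(y, W) = -2*y + W*y
R(O, V) = (O + V)/(9 + O) (R(O, V) = (V + O)/(O + 9) = (O + V)/(9 + O))
R(p(-2), I(6, F(-5, -3)))*(-69) = ((-4 + 6*(-2 - 4/5))/(9 - 4))*(-69) = ((-4 + 6*(-14/5))/5)*(-69) = ((-4 - 84/5)/5)*(-69) = ((1/5)*(-104/5))*(-69) = -104/25*(-69) = 7176/25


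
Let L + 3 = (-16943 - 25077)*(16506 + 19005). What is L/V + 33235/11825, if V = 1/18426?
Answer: -65025120126053623/2365 ≈ -2.7495e+13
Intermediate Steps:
L = -1492172223 (L = -3 + (-16943 - 25077)*(16506 + 19005) = -3 - 42020*35511 = -3 - 1492172220 = -1492172223)
V = 1/18426 ≈ 5.4271e-5
L/V + 33235/11825 = -1492172223/1/18426 + 33235/11825 = -1492172223*18426 + 33235*(1/11825) = -27494765380998 + 6647/2365 = -65025120126053623/2365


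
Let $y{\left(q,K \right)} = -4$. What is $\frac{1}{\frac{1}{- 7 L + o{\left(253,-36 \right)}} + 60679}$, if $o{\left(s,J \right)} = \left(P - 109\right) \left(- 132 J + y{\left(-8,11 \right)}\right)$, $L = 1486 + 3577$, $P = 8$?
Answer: $\frac{514989}{31249017530} \approx 1.648 \cdot 10^{-5}$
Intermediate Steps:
$L = 5063$
$o{\left(s,J \right)} = 404 + 13332 J$ ($o{\left(s,J \right)} = \left(8 - 109\right) \left(- 132 J - 4\right) = - 101 \left(-4 - 132 J\right) = 404 + 13332 J$)
$\frac{1}{\frac{1}{- 7 L + o{\left(253,-36 \right)}} + 60679} = \frac{1}{\frac{1}{\left(-7\right) 5063 + \left(404 + 13332 \left(-36\right)\right)} + 60679} = \frac{1}{\frac{1}{-35441 + \left(404 - 479952\right)} + 60679} = \frac{1}{\frac{1}{-35441 - 479548} + 60679} = \frac{1}{\frac{1}{-514989} + 60679} = \frac{1}{- \frac{1}{514989} + 60679} = \frac{1}{\frac{31249017530}{514989}} = \frac{514989}{31249017530}$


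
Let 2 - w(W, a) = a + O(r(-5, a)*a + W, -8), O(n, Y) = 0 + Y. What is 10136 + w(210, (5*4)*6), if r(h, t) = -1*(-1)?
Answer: 10026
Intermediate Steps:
r(h, t) = 1
O(n, Y) = Y
w(W, a) = 10 - a (w(W, a) = 2 - (a - 8) = 2 - (-8 + a) = 2 + (8 - a) = 10 - a)
10136 + w(210, (5*4)*6) = 10136 + (10 - 5*4*6) = 10136 + (10 - 20*6) = 10136 + (10 - 1*120) = 10136 + (10 - 120) = 10136 - 110 = 10026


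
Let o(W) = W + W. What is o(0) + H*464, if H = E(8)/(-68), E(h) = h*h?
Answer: -7424/17 ≈ -436.71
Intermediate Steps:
E(h) = h**2
o(W) = 2*W
H = -16/17 (H = 8**2/(-68) = 64*(-1/68) = -16/17 ≈ -0.94118)
o(0) + H*464 = 2*0 - 16/17*464 = 0 - 7424/17 = -7424/17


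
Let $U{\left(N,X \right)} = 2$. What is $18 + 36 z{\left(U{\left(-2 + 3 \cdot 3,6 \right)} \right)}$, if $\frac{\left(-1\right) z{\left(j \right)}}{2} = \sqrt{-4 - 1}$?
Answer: $18 - 72 i \sqrt{5} \approx 18.0 - 161.0 i$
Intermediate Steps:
$z{\left(j \right)} = - 2 i \sqrt{5}$ ($z{\left(j \right)} = - 2 \sqrt{-4 - 1} = - 2 \sqrt{-5} = - 2 i \sqrt{5}$)
$18 + 36 z{\left(U{\left(-2 + 3 \cdot 3,6 \right)} \right)} = 18 + 36 \left(- 2 i \sqrt{5}\right) = 18 - 72 i \sqrt{5}$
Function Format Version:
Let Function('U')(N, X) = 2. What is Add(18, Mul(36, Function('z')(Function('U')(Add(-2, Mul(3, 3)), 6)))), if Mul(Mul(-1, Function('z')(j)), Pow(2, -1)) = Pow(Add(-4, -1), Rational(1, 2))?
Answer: Add(18, Mul(-72, I, Pow(5, Rational(1, 2)))) ≈ Add(18.000, Mul(-161.00, I))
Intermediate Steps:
Function('z')(j) = Mul(-2, I, Pow(5, Rational(1, 2))) (Function('z')(j) = Mul(-2, Pow(Add(-4, -1), Rational(1, 2))) = Mul(-2, Pow(-5, Rational(1, 2))) = Mul(-2, Mul(I, Pow(5, Rational(1, 2)))) = Mul(-2, I, Pow(5, Rational(1, 2))))
Add(18, Mul(36, Function('z')(Function('U')(Add(-2, Mul(3, 3)), 6)))) = Add(18, Mul(36, Mul(-2, I, Pow(5, Rational(1, 2))))) = Add(18, Mul(-72, I, Pow(5, Rational(1, 2))))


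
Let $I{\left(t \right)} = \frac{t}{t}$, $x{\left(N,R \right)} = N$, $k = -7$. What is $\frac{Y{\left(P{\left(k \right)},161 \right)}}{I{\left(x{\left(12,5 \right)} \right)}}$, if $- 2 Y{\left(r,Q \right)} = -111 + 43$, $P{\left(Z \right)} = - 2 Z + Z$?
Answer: $34$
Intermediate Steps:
$I{\left(t \right)} = 1$
$P{\left(Z \right)} = - Z$
$Y{\left(r,Q \right)} = 34$ ($Y{\left(r,Q \right)} = - \frac{-111 + 43}{2} = \left(- \frac{1}{2}\right) \left(-68\right) = 34$)
$\frac{Y{\left(P{\left(k \right)},161 \right)}}{I{\left(x{\left(12,5 \right)} \right)}} = \frac{34}{1} = 34 \cdot 1 = 34$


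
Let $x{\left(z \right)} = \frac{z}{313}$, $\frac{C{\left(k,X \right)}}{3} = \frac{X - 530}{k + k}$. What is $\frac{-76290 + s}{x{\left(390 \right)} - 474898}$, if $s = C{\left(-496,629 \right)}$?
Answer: $\frac{23687832801}{147453542528} \approx 0.16065$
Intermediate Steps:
$C{\left(k,X \right)} = \frac{3 \left(-530 + X\right)}{2 k}$ ($C{\left(k,X \right)} = 3 \frac{X - 530}{k + k} = 3 \frac{-530 + X}{2 k} = \frac{3 \left(-530 + X\right)}{2 k}$)
$s = - \frac{297}{992}$ ($s = \frac{3 \left(-530 + 629\right)}{2 \left(-496\right)} = \frac{3}{2} \left(- \frac{1}{496}\right) 99 = - \frac{297}{992} \approx -0.2994$)
$x{\left(z \right)} = \frac{z}{313}$ ($x{\left(z \right)} = z \frac{1}{313} = \frac{z}{313}$)
$\frac{-76290 + s}{x{\left(390 \right)} - 474898} = \frac{-76290 - \frac{297}{992}}{\frac{1}{313} \cdot 390 - 474898} = - \frac{75679977}{992 \left(\frac{390}{313} - 474898\right)} = - \frac{75679977}{992 \left(- \frac{148642684}{313}\right)} = \left(- \frac{75679977}{992}\right) \left(- \frac{313}{148642684}\right) = \frac{23687832801}{147453542528}$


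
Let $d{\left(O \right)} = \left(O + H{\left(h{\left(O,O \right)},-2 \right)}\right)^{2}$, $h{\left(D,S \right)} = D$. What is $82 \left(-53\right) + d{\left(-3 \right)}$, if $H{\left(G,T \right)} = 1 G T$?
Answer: $-4337$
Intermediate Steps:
$H{\left(G,T \right)} = G T$
$d{\left(O \right)} = O^{2}$ ($d{\left(O \right)} = \left(O + O \left(-2\right)\right)^{2} = \left(O - 2 O\right)^{2} = \left(- O\right)^{2} = O^{2}$)
$82 \left(-53\right) + d{\left(-3 \right)} = 82 \left(-53\right) + \left(-3\right)^{2} = -4346 + 9 = -4337$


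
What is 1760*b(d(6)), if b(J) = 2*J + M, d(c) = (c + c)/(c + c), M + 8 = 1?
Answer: -8800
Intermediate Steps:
M = -7 (M = -8 + 1 = -7)
d(c) = 1 (d(c) = (2*c)/((2*c)) = (2*c)*(1/(2*c)) = 1)
b(J) = -7 + 2*J (b(J) = 2*J - 7 = -7 + 2*J)
1760*b(d(6)) = 1760*(-7 + 2*1) = 1760*(-7 + 2) = 1760*(-5) = -8800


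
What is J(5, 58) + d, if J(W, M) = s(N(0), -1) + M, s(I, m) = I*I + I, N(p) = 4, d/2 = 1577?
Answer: 3232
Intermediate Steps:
d = 3154 (d = 2*1577 = 3154)
s(I, m) = I + I² (s(I, m) = I² + I = I + I²)
J(W, M) = 20 + M (J(W, M) = 4*(1 + 4) + M = 4*5 + M = 20 + M)
J(5, 58) + d = (20 + 58) + 3154 = 78 + 3154 = 3232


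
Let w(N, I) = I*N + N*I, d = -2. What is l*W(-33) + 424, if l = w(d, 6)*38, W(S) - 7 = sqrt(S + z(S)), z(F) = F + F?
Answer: -5960 - 2736*I*sqrt(11) ≈ -5960.0 - 9074.3*I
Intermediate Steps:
z(F) = 2*F
W(S) = 7 + sqrt(3)*sqrt(S) (W(S) = 7 + sqrt(S + 2*S) = 7 + sqrt(3*S) = 7 + sqrt(3)*sqrt(S))
w(N, I) = 2*I*N (w(N, I) = I*N + I*N = 2*I*N)
l = -912 (l = (2*6*(-2))*38 = -24*38 = -912)
l*W(-33) + 424 = -912*(7 + sqrt(3)*sqrt(-33)) + 424 = -912*(7 + sqrt(3)*(I*sqrt(33))) + 424 = -912*(7 + 3*I*sqrt(11)) + 424 = (-6384 - 2736*I*sqrt(11)) + 424 = -5960 - 2736*I*sqrt(11)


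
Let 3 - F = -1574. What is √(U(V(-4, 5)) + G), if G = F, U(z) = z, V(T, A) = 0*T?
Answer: √1577 ≈ 39.711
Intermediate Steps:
F = 1577 (F = 3 - 1*(-1574) = 3 + 1574 = 1577)
V(T, A) = 0
G = 1577
√(U(V(-4, 5)) + G) = √(0 + 1577) = √1577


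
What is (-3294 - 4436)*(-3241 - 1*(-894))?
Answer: 18142310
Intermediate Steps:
(-3294 - 4436)*(-3241 - 1*(-894)) = -7730*(-3241 + 894) = -7730*(-2347) = 18142310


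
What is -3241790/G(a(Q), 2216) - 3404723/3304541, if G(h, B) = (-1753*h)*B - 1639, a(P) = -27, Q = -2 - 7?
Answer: -367813108225001/346593005694637 ≈ -1.0612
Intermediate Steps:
Q = -9
G(h, B) = -1639 - 1753*B*h (G(h, B) = -1753*B*h - 1639 = -1639 - 1753*B*h)
-3241790/G(a(Q), 2216) - 3404723/3304541 = -3241790/(-1639 - 1753*2216*(-27)) - 3404723/3304541 = -3241790/(-1639 + 104885496) - 3404723*1/3304541 = -3241790/104883857 - 3404723/3304541 = -367813108225001/346593005694637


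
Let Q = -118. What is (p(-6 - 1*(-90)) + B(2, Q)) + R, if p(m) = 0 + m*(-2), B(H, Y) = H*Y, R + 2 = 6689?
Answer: 6283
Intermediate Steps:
R = 6687 (R = -2 + 6689 = 6687)
p(m) = -2*m (p(m) = 0 - 2*m = -2*m)
(p(-6 - 1*(-90)) + B(2, Q)) + R = (-2*(-6 - 1*(-90)) + 2*(-118)) + 6687 = (-2*(-6 + 90) - 236) + 6687 = (-2*84 - 236) + 6687 = (-168 - 236) + 6687 = -404 + 6687 = 6283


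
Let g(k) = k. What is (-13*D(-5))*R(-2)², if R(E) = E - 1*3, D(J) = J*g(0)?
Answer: 0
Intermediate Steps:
D(J) = 0 (D(J) = J*0 = 0)
R(E) = -3 + E (R(E) = E - 3 = -3 + E)
(-13*D(-5))*R(-2)² = (-13*0)*(-3 - 2)² = 0*(-5)² = 0*25 = 0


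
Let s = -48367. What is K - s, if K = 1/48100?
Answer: 2326452701/48100 ≈ 48367.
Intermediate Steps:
K = 1/48100 ≈ 2.0790e-5
K - s = 1/48100 - 1*(-48367) = 1/48100 + 48367 = 2326452701/48100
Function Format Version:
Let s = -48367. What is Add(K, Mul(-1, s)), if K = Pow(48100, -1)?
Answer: Rational(2326452701, 48100) ≈ 48367.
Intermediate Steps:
K = Rational(1, 48100) ≈ 2.0790e-5
Add(K, Mul(-1, s)) = Add(Rational(1, 48100), Mul(-1, -48367)) = Add(Rational(1, 48100), 48367) = Rational(2326452701, 48100)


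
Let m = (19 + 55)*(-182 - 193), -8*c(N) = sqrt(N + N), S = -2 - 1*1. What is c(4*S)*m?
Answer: 13875*I*sqrt(6)/2 ≈ 16993.0*I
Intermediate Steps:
S = -3 (S = -2 - 1 = -3)
c(N) = -sqrt(2)*sqrt(N)/8 (c(N) = -sqrt(N + N)/8 = -sqrt(2)*sqrt(N)/8)
m = -27750 (m = 74*(-375) = -27750)
c(4*S)*m = -sqrt(2)*sqrt(4*(-3))/8*(-27750) = -sqrt(2)*sqrt(-12)/8*(-27750) = -sqrt(2)*2*I*sqrt(3)/8*(-27750) = -I*sqrt(6)/4*(-27750) = 13875*I*sqrt(6)/2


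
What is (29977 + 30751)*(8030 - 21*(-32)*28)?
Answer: 1630303888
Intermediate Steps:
(29977 + 30751)*(8030 - 21*(-32)*28) = 60728*(8030 + 672*28) = 60728*(8030 + 18816) = 60728*26846 = 1630303888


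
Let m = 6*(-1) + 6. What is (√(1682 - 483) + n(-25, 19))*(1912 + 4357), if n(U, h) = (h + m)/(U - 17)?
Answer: -119111/42 + 6269*√1199 ≈ 2.1424e+5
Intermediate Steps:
m = 0 (m = -6 + 6 = 0)
n(U, h) = h/(-17 + U) (n(U, h) = (h + 0)/(U - 17) = h/(-17 + U))
(√(1682 - 483) + n(-25, 19))*(1912 + 4357) = (√(1682 - 483) + 19/(-17 - 25))*(1912 + 4357) = (√1199 + 19/(-42))*6269 = (√1199 + 19*(-1/42))*6269 = (√1199 - 19/42)*6269 = (-19/42 + √1199)*6269 = -119111/42 + 6269*√1199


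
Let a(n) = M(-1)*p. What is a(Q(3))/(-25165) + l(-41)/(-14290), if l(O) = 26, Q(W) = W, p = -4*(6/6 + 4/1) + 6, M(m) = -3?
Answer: -17921/5137255 ≈ -0.0034884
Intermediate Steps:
p = -14 (p = -4*(6*(⅙) + 4*1) + 6 = -4*(1 + 4) + 6 = -4*5 + 6 = -20 + 6 = -14)
a(n) = 42 (a(n) = -3*(-14) = 42)
a(Q(3))/(-25165) + l(-41)/(-14290) = 42/(-25165) + 26/(-14290) = 42*(-1/25165) + 26*(-1/14290) = -6/3595 - 13/7145 = -17921/5137255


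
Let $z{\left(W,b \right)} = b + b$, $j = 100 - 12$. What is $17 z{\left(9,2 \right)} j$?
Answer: $5984$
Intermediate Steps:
$j = 88$
$z{\left(W,b \right)} = 2 b$
$17 z{\left(9,2 \right)} j = 17 \cdot 2 \cdot 2 \cdot 88 = 17 \cdot 4 \cdot 88 = 68 \cdot 88 = 5984$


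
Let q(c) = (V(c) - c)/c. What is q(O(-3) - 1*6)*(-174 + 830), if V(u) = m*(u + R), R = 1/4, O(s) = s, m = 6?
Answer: 9512/3 ≈ 3170.7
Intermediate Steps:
R = ¼ (R = 1*(¼) = ¼ ≈ 0.25000)
V(u) = 3/2 + 6*u (V(u) = 6*(u + ¼) = 6*(¼ + u) = 3/2 + 6*u)
q(c) = (3/2 + 5*c)/c (q(c) = ((3/2 + 6*c) - c)/c = (3/2 + 5*c)/c)
q(O(-3) - 1*6)*(-174 + 830) = (5 + 3/(2*(-3 - 1*6)))*(-174 + 830) = (5 + 3/(2*(-3 - 6)))*656 = (5 + (3/2)/(-9))*656 = (5 + (3/2)*(-⅑))*656 = (5 - ⅙)*656 = (29/6)*656 = 9512/3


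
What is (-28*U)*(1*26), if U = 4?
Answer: -2912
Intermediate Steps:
(-28*U)*(1*26) = (-28*4)*(1*26) = -112*26 = -2912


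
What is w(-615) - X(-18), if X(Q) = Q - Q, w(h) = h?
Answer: -615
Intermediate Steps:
X(Q) = 0
w(-615) - X(-18) = -615 - 1*0 = -615 + 0 = -615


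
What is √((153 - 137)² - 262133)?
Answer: I*√261877 ≈ 511.74*I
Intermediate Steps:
√((153 - 137)² - 262133) = √(16² - 262133) = √(256 - 262133) = √(-261877) = I*√261877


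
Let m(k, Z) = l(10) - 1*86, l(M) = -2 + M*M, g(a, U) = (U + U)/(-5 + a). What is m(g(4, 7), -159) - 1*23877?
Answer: -23865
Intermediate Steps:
g(a, U) = 2*U/(-5 + a) (g(a, U) = (2*U)/(-5 + a) = 2*U/(-5 + a))
l(M) = -2 + M²
m(k, Z) = 12 (m(k, Z) = (-2 + 10²) - 1*86 = (-2 + 100) - 86 = 98 - 86 = 12)
m(g(4, 7), -159) - 1*23877 = 12 - 1*23877 = 12 - 23877 = -23865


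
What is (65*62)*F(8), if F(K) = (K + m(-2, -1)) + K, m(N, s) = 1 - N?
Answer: 76570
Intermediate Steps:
F(K) = 3 + 2*K (F(K) = (K + (1 - 1*(-2))) + K = (K + (1 + 2)) + K = (K + 3) + K = (3 + K) + K = 3 + 2*K)
(65*62)*F(8) = (65*62)*(3 + 2*8) = 4030*(3 + 16) = 4030*19 = 76570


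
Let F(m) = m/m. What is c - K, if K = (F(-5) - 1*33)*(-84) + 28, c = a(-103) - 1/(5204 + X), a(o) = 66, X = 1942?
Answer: -18936901/7146 ≈ -2650.0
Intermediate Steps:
F(m) = 1
c = 471635/7146 (c = 66 - 1/(5204 + 1942) = 66 - 1/7146 = 471635/7146 ≈ 66.000)
K = 2716 (K = (1 - 1*33)*(-84) + 28 = (1 - 33)*(-84) + 28 = -32*(-84) + 28 = 2688 + 28 = 2716)
c - K = 471635/7146 - 1*2716 = 471635/7146 - 2716 = -18936901/7146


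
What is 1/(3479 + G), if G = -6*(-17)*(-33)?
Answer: 1/113 ≈ 0.0088496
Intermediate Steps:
G = -3366 (G = 102*(-33) = -3366)
1/(3479 + G) = 1/(3479 - 3366) = 1/113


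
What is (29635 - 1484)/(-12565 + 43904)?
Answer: 28151/31339 ≈ 0.89827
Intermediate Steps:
(29635 - 1484)/(-12565 + 43904) = 28151/31339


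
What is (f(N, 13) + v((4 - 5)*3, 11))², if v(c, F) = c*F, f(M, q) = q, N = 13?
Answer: 400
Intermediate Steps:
v(c, F) = F*c
(f(N, 13) + v((4 - 5)*3, 11))² = (13 + 11*((4 - 5)*3))² = (13 + 11*(-1*3))² = (13 + 11*(-3))² = (13 - 33)² = (-20)² = 400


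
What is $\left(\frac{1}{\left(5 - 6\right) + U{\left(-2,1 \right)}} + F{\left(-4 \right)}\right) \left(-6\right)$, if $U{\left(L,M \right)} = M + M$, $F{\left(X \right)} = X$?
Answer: $18$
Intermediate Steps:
$U{\left(L,M \right)} = 2 M$
$\left(\frac{1}{\left(5 - 6\right) + U{\left(-2,1 \right)}} + F{\left(-4 \right)}\right) \left(-6\right) = \left(\frac{1}{\left(5 - 6\right) + 2 \cdot 1} - 4\right) \left(-6\right) = \left(\frac{1}{\left(5 - 6\right) + 2} - 4\right) \left(-6\right) = \left(\frac{1}{-1 + 2} - 4\right) \left(-6\right) = \left(1^{-1} - 4\right) \left(-6\right) = \left(1 - 4\right) \left(-6\right) = \left(-3\right) \left(-6\right) = 18$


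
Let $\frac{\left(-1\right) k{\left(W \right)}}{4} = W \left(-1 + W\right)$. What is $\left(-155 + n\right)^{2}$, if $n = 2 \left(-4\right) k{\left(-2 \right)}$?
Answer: $1369$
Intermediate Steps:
$k{\left(W \right)} = - 4 W \left(-1 + W\right)$
$n = 192$ ($n = 2 \left(-4\right) 4 \left(-2\right) \left(1 - -2\right) = - 8 \cdot 4 \left(-2\right) \left(1 + 2\right) = - 8 \cdot 4 \left(-2\right) 3 = \left(-8\right) \left(-24\right) = 192$)
$\left(-155 + n\right)^{2} = \left(-155 + 192\right)^{2} = 37^{2} = 1369$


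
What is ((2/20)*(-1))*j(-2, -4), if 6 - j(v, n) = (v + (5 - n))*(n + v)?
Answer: -24/5 ≈ -4.8000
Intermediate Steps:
j(v, n) = 6 - (n + v)*(5 + v - n) (j(v, n) = 6 - (v + (5 - n))*(n + v) = 6 - (5 + v - n)*(n + v) = 6 - (n + v)*(5 + v - n))
((2/20)*(-1))*j(-2, -4) = ((2/20)*(-1))*(6 + (-4)² - 1*(-2)² - 5*(-4) - 5*(-2)) = ((2*(1/20))*(-1))*(6 + 16 - 1*4 + 20 + 10) = ((⅒)*(-1))*(6 + 16 - 4 + 20 + 10) = -⅒*48 = -24/5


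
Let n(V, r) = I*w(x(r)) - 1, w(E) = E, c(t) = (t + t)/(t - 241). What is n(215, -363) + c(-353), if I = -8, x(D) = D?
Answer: 862544/297 ≈ 2904.2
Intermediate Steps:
c(t) = 2*t/(-241 + t) (c(t) = (2*t)/(-241 + t) = 2*t/(-241 + t))
n(V, r) = -1 - 8*r (n(V, r) = -8*r - 1 = -1 - 8*r)
n(215, -363) + c(-353) = (-1 - 8*(-363)) + 2*(-353)/(-241 - 353) = (-1 + 2904) + 2*(-353)/(-594) = 2903 + 2*(-353)*(-1/594) = 2903 + 353/297 = 862544/297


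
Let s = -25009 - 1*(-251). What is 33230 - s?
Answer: 57988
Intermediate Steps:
s = -24758 (s = -25009 + 251 = -24758)
33230 - s = 33230 - 1*(-24758) = 33230 + 24758 = 57988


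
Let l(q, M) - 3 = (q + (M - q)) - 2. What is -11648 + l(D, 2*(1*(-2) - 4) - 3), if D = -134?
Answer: -11662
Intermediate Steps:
l(q, M) = 1 + M (l(q, M) = 3 + ((q + (M - q)) - 2) = 3 + (M - 2) = 3 + (-2 + M) = 1 + M)
-11648 + l(D, 2*(1*(-2) - 4) - 3) = -11648 + (1 + (2*(1*(-2) - 4) - 3)) = -11648 + (1 + (2*(-2 - 4) - 3)) = -11648 + (1 + (2*(-6) - 3)) = -11648 + (1 + (-12 - 3)) = -11648 + (1 - 15) = -11648 - 14 = -11662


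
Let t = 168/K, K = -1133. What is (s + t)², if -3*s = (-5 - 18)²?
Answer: 359833219321/11553201 ≈ 31146.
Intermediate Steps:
s = -529/3 (s = -(-5 - 18)²/3 = -⅓*(-23)² = -⅓*529 = -529/3 ≈ -176.33)
t = -168/1133 (t = 168/(-1133) = 168*(-1/1133) = -168/1133 ≈ -0.14828)
(s + t)² = (-529/3 - 168/1133)² = (-599861/3399)² = 359833219321/11553201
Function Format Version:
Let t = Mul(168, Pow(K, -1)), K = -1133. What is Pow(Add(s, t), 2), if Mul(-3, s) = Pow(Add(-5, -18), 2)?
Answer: Rational(359833219321, 11553201) ≈ 31146.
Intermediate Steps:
s = Rational(-529, 3) (s = Mul(Rational(-1, 3), Pow(Add(-5, -18), 2)) = Mul(Rational(-1, 3), Pow(-23, 2)) = Mul(Rational(-1, 3), 529) = Rational(-529, 3) ≈ -176.33)
t = Rational(-168, 1133) (t = Mul(168, Pow(-1133, -1)) = Mul(168, Rational(-1, 1133)) = Rational(-168, 1133) ≈ -0.14828)
Pow(Add(s, t), 2) = Pow(Add(Rational(-529, 3), Rational(-168, 1133)), 2) = Pow(Rational(-599861, 3399), 2) = Rational(359833219321, 11553201)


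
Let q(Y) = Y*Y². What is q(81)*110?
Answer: 58458510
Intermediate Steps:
q(Y) = Y³
q(81)*110 = 81³*110 = 531441*110 = 58458510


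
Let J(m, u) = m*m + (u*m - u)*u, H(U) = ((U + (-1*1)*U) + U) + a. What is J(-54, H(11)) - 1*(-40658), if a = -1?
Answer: 38074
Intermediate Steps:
H(U) = -1 + U (H(U) = ((U + (-1*1)*U) + U) - 1 = ((U - U) + U) - 1 = (0 + U) - 1 = U - 1 = -1 + U)
J(m, u) = m² + u*(-u + m*u) (J(m, u) = m² + (m*u - u)*u = m² + (-u + m*u)*u = m² + u*(-u + m*u))
J(-54, H(11)) - 1*(-40658) = ((-54)² - (-1 + 11)² - 54*(-1 + 11)²) - 1*(-40658) = (2916 - 1*10² - 54*10²) + 40658 = (2916 - 1*100 - 54*100) + 40658 = (2916 - 100 - 5400) + 40658 = -2584 + 40658 = 38074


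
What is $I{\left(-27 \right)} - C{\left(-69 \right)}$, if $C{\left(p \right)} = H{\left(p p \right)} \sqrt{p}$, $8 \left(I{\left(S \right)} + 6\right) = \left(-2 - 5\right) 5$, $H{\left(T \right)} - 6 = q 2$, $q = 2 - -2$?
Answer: $- \frac{83}{8} - 14 i \sqrt{69} \approx -10.375 - 116.29 i$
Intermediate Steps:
$q = 4$ ($q = 2 + 2 = 4$)
$H{\left(T \right)} = 14$ ($H{\left(T \right)} = 6 + 4 \cdot 2 = 6 + 8 = 14$)
$I{\left(S \right)} = - \frac{83}{8}$ ($I{\left(S \right)} = -6 + \frac{\left(-2 - 5\right) 5}{8} = -6 + \frac{\left(-7\right) 5}{8} = -6 + \frac{1}{8} \left(-35\right) = -6 - \frac{35}{8} = - \frac{83}{8}$)
$C{\left(p \right)} = 14 \sqrt{p}$
$I{\left(-27 \right)} - C{\left(-69 \right)} = - \frac{83}{8} - 14 \sqrt{-69} = - \frac{83}{8} - 14 i \sqrt{69}$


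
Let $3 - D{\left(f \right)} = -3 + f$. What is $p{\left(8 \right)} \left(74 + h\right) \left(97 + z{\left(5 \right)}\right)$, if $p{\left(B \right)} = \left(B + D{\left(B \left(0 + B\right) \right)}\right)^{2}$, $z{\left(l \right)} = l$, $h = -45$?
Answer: $7395000$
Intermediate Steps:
$D{\left(f \right)} = 6 - f$ ($D{\left(f \right)} = 3 - \left(-3 + f\right) = 6 - f$)
$p{\left(B \right)} = \left(6 + B - B^{2}\right)^{2}$ ($p{\left(B \right)} = \left(B - \left(-6 + B \left(0 + B\right)\right)\right)^{2} = \left(B - \left(-6 + B B\right)\right)^{2} = \left(B - \left(-6 + B^{2}\right)\right)^{2} = \left(6 + B - B^{2}\right)^{2}$)
$p{\left(8 \right)} \left(74 + h\right) \left(97 + z{\left(5 \right)}\right) = \left(6 + 8 - 8^{2}\right)^{2} \left(74 - 45\right) \left(97 + 5\right) = \left(6 + 8 - 64\right)^{2} \cdot 29 \cdot 102 = \left(6 + 8 - 64\right)^{2} \cdot 2958 = \left(-50\right)^{2} \cdot 2958 = 2500 \cdot 2958 = 7395000$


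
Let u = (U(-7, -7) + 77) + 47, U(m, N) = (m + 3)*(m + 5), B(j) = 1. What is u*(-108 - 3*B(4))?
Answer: -14652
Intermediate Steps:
U(m, N) = (3 + m)*(5 + m)
u = 132 (u = ((15 + (-7)² + 8*(-7)) + 77) + 47 = ((15 + 49 - 56) + 77) + 47 = (8 + 77) + 47 = 85 + 47 = 132)
u*(-108 - 3*B(4)) = 132*(-108 - 3*1) = 132*(-108 - 3) = 132*(-111) = -14652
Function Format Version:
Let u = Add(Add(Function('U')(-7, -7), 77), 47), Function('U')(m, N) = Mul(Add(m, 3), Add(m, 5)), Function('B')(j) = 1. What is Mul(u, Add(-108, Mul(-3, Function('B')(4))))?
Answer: -14652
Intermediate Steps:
Function('U')(m, N) = Mul(Add(3, m), Add(5, m))
u = 132 (u = Add(Add(Add(15, Pow(-7, 2), Mul(8, -7)), 77), 47) = Add(Add(Add(15, 49, -56), 77), 47) = Add(Add(8, 77), 47) = Add(85, 47) = 132)
Mul(u, Add(-108, Mul(-3, Function('B')(4)))) = Mul(132, Add(-108, Mul(-3, 1))) = Mul(132, Add(-108, -3)) = Mul(132, -111) = -14652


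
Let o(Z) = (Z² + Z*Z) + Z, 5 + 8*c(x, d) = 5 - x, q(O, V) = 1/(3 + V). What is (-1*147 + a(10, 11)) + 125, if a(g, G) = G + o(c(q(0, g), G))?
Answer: -59539/5408 ≈ -11.009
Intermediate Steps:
c(x, d) = -x/8 (c(x, d) = -5/8 + (5 - x)/8 = -5/8 + (5/8 - x/8) = -x/8)
o(Z) = Z + 2*Z² (o(Z) = (Z² + Z²) + Z = 2*Z² + Z = Z + 2*Z²)
a(g, G) = G - (1 - 1/(4*(3 + g)))/(8*(3 + g)) (a(g, G) = G + (-1/(8*(3 + g)))*(1 + 2*(-1/(8*(3 + g)))) = G + (-1/(8*(3 + g)))*(1 - 1/(4*(3 + g))) = G - (1 - 1/(4*(3 + g)))/(8*(3 + g)))
(-1*147 + a(10, 11)) + 125 = (-1*147 + (-11/32 - ⅛*10 + 11*(3 + 10)²)/(3 + 10)²) + 125 = (-147 + (-11/32 - 5/4 + 11*13²)/13²) + 125 = (-147 + (-11/32 - 5/4 + 11*169)/169) + 125 = (-147 + (-11/32 - 5/4 + 1859)/169) + 125 = (-147 + (1/169)*(59437/32)) + 125 = (-147 + 59437/5408) + 125 = -735539/5408 + 125 = -59539/5408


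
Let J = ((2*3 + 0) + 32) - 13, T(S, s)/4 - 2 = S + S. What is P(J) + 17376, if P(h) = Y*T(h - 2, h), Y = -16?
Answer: 14304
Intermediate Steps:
T(S, s) = 8 + 8*S (T(S, s) = 8 + 4*(S + S) = 8 + 4*(2*S) = 8 + 8*S)
J = 25 (J = ((6 + 0) + 32) - 13 = (6 + 32) - 13 = 38 - 13 = 25)
P(h) = 128 - 128*h (P(h) = -16*(8 + 8*(h - 2)) = -16*(8 + 8*(-2 + h)) = -16*(8 + (-16 + 8*h)) = -16*(-8 + 8*h) = 128 - 128*h)
P(J) + 17376 = (128 - 128*25) + 17376 = (128 - 3200) + 17376 = -3072 + 17376 = 14304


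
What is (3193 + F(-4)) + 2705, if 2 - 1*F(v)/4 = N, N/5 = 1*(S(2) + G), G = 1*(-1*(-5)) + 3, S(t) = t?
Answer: 5706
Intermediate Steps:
G = 8 (G = 1*5 + 3 = 5 + 3 = 8)
N = 50 (N = 5*(1*(2 + 8)) = 5*(1*10) = 5*10 = 50)
F(v) = -192 (F(v) = 8 - 4*50 = 8 - 200 = -192)
(3193 + F(-4)) + 2705 = (3193 - 192) + 2705 = 3001 + 2705 = 5706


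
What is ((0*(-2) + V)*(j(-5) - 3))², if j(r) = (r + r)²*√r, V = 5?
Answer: -1249775 - 15000*I*√5 ≈ -1.2498e+6 - 33541.0*I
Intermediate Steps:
j(r) = 4*r^(5/2) (j(r) = (2*r)²*√r = (4*r²)*√r = 4*r^(5/2))
((0*(-2) + V)*(j(-5) - 3))² = ((0*(-2) + 5)*(4*(-5)^(5/2) - 3))² = ((0 + 5)*(4*(25*I*√5) - 3))² = (5*(100*I*√5 - 3))² = (5*(-3 + 100*I*√5))² = (-15 + 500*I*√5)²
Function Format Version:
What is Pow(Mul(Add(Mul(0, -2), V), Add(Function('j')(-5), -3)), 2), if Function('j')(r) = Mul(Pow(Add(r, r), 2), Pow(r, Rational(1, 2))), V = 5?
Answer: Add(-1249775, Mul(-15000, I, Pow(5, Rational(1, 2)))) ≈ Add(-1.2498e+6, Mul(-33541., I))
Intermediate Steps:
Function('j')(r) = Mul(4, Pow(r, Rational(5, 2))) (Function('j')(r) = Mul(Pow(Mul(2, r), 2), Pow(r, Rational(1, 2))) = Mul(Mul(4, Pow(r, 2)), Pow(r, Rational(1, 2))) = Mul(4, Pow(r, Rational(5, 2))))
Pow(Mul(Add(Mul(0, -2), V), Add(Function('j')(-5), -3)), 2) = Pow(Mul(Add(Mul(0, -2), 5), Add(Mul(4, Pow(-5, Rational(5, 2))), -3)), 2) = Pow(Mul(Add(0, 5), Add(Mul(4, Mul(25, I, Pow(5, Rational(1, 2)))), -3)), 2) = Pow(Mul(5, Add(Mul(100, I, Pow(5, Rational(1, 2))), -3)), 2) = Pow(Mul(5, Add(-3, Mul(100, I, Pow(5, Rational(1, 2))))), 2) = Pow(Add(-15, Mul(500, I, Pow(5, Rational(1, 2)))), 2)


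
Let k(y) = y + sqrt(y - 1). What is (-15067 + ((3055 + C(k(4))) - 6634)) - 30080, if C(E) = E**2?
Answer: -48707 + 8*sqrt(3) ≈ -48693.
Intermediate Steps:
k(y) = y + sqrt(-1 + y)
(-15067 + ((3055 + C(k(4))) - 6634)) - 30080 = (-15067 + ((3055 + (4 + sqrt(-1 + 4))**2) - 6634)) - 30080 = (-15067 + ((3055 + (4 + sqrt(3))**2) - 6634)) - 30080 = (-15067 + (-3579 + (4 + sqrt(3))**2)) - 30080 = (-18646 + (4 + sqrt(3))**2) - 30080 = -48726 + (4 + sqrt(3))**2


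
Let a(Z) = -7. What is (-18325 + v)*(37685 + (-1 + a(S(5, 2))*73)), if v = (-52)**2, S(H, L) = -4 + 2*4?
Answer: -580679433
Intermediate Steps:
S(H, L) = 4 (S(H, L) = -4 + 8 = 4)
v = 2704
(-18325 + v)*(37685 + (-1 + a(S(5, 2))*73)) = (-18325 + 2704)*(37685 + (-1 - 7*73)) = -15621*(37685 + (-1 - 511)) = -15621*(37685 - 512) = -15621*37173 = -580679433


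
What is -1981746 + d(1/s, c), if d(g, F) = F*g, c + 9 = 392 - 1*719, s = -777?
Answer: -73324586/37 ≈ -1.9817e+6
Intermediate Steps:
c = -336 (c = -9 + (392 - 1*719) = -9 + (392 - 719) = -9 - 327 = -336)
-1981746 + d(1/s, c) = -1981746 - 336/(-777) = -1981746 - 336*(-1/777) = -1981746 + 16/37 = -73324586/37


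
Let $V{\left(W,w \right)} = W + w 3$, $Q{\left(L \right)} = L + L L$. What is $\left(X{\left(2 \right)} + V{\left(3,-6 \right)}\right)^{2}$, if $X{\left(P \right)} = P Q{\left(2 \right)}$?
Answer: $9$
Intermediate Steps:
$Q{\left(L \right)} = L + L^{2}$
$V{\left(W,w \right)} = W + 3 w$
$X{\left(P \right)} = 6 P$ ($X{\left(P \right)} = P 2 \left(1 + 2\right) = P 2 \cdot 3 = P 6 = 6 P$)
$\left(X{\left(2 \right)} + V{\left(3,-6 \right)}\right)^{2} = \left(6 \cdot 2 + \left(3 + 3 \left(-6\right)\right)\right)^{2} = \left(12 + \left(3 - 18\right)\right)^{2} = \left(12 - 15\right)^{2} = \left(-3\right)^{2} = 9$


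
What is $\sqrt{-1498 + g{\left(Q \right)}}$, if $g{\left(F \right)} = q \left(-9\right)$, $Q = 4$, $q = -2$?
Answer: $2 i \sqrt{370} \approx 38.471 i$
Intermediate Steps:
$g{\left(F \right)} = 18$ ($g{\left(F \right)} = \left(-2\right) \left(-9\right) = 18$)
$\sqrt{-1498 + g{\left(Q \right)}} = \sqrt{-1498 + 18} = \sqrt{-1480} = 2 i \sqrt{370}$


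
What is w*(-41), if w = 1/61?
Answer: -41/61 ≈ -0.67213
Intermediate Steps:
w = 1/61 ≈ 0.016393
w*(-41) = (1/61)*(-41) = -41/61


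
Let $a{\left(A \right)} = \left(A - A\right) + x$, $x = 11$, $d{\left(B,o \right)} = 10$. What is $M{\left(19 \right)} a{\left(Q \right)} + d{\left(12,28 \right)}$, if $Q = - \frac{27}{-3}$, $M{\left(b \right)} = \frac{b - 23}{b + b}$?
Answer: $\frac{168}{19} \approx 8.8421$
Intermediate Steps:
$M{\left(b \right)} = \frac{-23 + b}{2 b}$
$Q = 9$ ($Q = \left(-27\right) \left(- \frac{1}{3}\right) = 9$)
$a{\left(A \right)} = 11$ ($a{\left(A \right)} = \left(A - A\right) + 11 = 0 + 11 = 11$)
$M{\left(19 \right)} a{\left(Q \right)} + d{\left(12,28 \right)} = \frac{-23 + 19}{2 \cdot 19} \cdot 11 + 10 = \frac{1}{2} \cdot \frac{1}{19} \left(-4\right) 11 + 10 = \left(- \frac{2}{19}\right) 11 + 10 = - \frac{22}{19} + 10 = \frac{168}{19}$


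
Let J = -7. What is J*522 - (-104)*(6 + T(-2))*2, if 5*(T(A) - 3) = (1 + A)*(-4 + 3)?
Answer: -8702/5 ≈ -1740.4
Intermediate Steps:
T(A) = 14/5 - A/5 (T(A) = 3 + ((1 + A)*(-4 + 3))/5 = 3 + ((1 + A)*(-1))/5 = 3 + (-1 - A)/5 = 3 + (-1/5 - A/5) = 14/5 - A/5)
J*522 - (-104)*(6 + T(-2))*2 = -7*522 - (-104)*(6 + (14/5 - 1/5*(-2)))*2 = -3654 - (-104)*(6 + (14/5 + 2/5))*2 = -3654 - (-104)*(6 + 16/5)*2 = -3654 - (-104)*(46/5)*2 = -3654 - (-104)*92/5 = -3654 - 1*(-9568/5) = -3654 + 9568/5 = -8702/5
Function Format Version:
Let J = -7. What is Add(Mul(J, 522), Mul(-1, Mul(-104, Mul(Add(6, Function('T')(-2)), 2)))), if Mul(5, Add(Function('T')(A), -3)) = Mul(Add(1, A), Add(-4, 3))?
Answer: Rational(-8702, 5) ≈ -1740.4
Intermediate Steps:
Function('T')(A) = Add(Rational(14, 5), Mul(Rational(-1, 5), A)) (Function('T')(A) = Add(3, Mul(Rational(1, 5), Mul(Add(1, A), Add(-4, 3)))) = Add(3, Mul(Rational(1, 5), Mul(Add(1, A), -1))) = Add(3, Mul(Rational(1, 5), Add(-1, Mul(-1, A)))) = Add(3, Add(Rational(-1, 5), Mul(Rational(-1, 5), A))) = Add(Rational(14, 5), Mul(Rational(-1, 5), A)))
Add(Mul(J, 522), Mul(-1, Mul(-104, Mul(Add(6, Function('T')(-2)), 2)))) = Add(Mul(-7, 522), Mul(-1, Mul(-104, Mul(Add(6, Add(Rational(14, 5), Mul(Rational(-1, 5), -2))), 2)))) = Add(-3654, Mul(-1, Mul(-104, Mul(Add(6, Add(Rational(14, 5), Rational(2, 5))), 2)))) = Add(-3654, Mul(-1, Mul(-104, Mul(Add(6, Rational(16, 5)), 2)))) = Add(-3654, Mul(-1, Mul(-104, Mul(Rational(46, 5), 2)))) = Add(-3654, Mul(-1, Mul(-104, Rational(92, 5)))) = Add(-3654, Mul(-1, Rational(-9568, 5))) = Add(-3654, Rational(9568, 5)) = Rational(-8702, 5)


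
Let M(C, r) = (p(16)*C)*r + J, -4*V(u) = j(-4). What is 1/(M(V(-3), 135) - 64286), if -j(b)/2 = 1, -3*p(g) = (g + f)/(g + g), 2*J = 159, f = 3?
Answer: -64/4110071 ≈ -1.5572e-5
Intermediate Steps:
J = 159/2 (J = (½)*159 = 159/2 ≈ 79.500)
p(g) = -(3 + g)/(6*g) (p(g) = -(g + 3)/(3*(g + g)) = -(3 + g)/(3*(2*g)) = -(3 + g)*1/(2*g)/3 = -(3 + g)/(6*g))
j(b) = -2 (j(b) = -2*1 = -2)
V(u) = ½ (V(u) = -¼*(-2) = ½)
M(C, r) = 159/2 - 19*C*r/96 (M(C, r) = (((⅙)*(-3 - 1*16)/16)*C)*r + 159/2 = (((⅙)*(1/16)*(-3 - 16))*C)*r + 159/2 = (((⅙)*(1/16)*(-19))*C)*r + 159/2 = (-19*C/96)*r + 159/2 = -19*C*r/96 + 159/2 = 159/2 - 19*C*r/96)
1/(M(V(-3), 135) - 64286) = 1/((159/2 - 19/96*½*135) - 64286) = 1/((159/2 - 855/64) - 64286) = 1/(4233/64 - 64286) = 1/(-4110071/64) = -64/4110071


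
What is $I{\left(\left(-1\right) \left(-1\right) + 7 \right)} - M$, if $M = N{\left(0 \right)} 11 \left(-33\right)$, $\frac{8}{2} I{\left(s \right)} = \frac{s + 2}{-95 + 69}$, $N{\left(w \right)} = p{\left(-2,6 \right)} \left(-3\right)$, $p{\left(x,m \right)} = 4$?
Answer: $- \frac{226517}{52} \approx -4356.1$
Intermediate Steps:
$N{\left(w \right)} = -12$ ($N{\left(w \right)} = 4 \left(-3\right) = -12$)
$I{\left(s \right)} = - \frac{1}{52} - \frac{s}{104}$ ($I{\left(s \right)} = \frac{\left(s + 2\right) \frac{1}{-95 + 69}}{4} = \frac{\left(2 + s\right) \frac{1}{-26}}{4} = \frac{\left(2 + s\right) \left(- \frac{1}{26}\right)}{4} = \frac{- \frac{1}{13} - \frac{s}{26}}{4} = - \frac{1}{52} - \frac{s}{104}$)
$M = 4356$ ($M = \left(-12\right) 11 \left(-33\right) = \left(-132\right) \left(-33\right) = 4356$)
$I{\left(\left(-1\right) \left(-1\right) + 7 \right)} - M = \left(- \frac{1}{52} - \frac{\left(-1\right) \left(-1\right) + 7}{104}\right) - 4356 = \left(- \frac{1}{52} - \frac{1 + 7}{104}\right) - 4356 = \left(- \frac{1}{52} - \frac{1}{13}\right) - 4356 = - \frac{5}{52} - 4356 = - \frac{226517}{52}$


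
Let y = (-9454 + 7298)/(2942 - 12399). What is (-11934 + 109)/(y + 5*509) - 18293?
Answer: -8988334322/491229 ≈ -18298.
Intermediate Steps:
y = 44/193 (y = -2156/(-9457) = -2156*(-1/9457) = 44/193 ≈ 0.22798)
(-11934 + 109)/(y + 5*509) - 18293 = (-11934 + 109)/(44/193 + 5*509) - 18293 = -11825/(44/193 + 2545) - 18293 = -11825/491229/193 - 18293 = -11825*193/491229 - 18293 = -2282225/491229 - 18293 = -8988334322/491229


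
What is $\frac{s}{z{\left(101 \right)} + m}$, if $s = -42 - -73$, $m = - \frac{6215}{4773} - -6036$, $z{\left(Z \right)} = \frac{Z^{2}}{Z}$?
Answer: $\frac{147963}{29285686} \approx 0.0050524$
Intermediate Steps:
$z{\left(Z \right)} = Z$
$m = \frac{28803613}{4773}$ ($m = \left(-6215\right) \frac{1}{4773} + 6036 = - \frac{6215}{4773} + 6036 = \frac{28803613}{4773} \approx 6034.7$)
$s = 31$ ($s = -42 + 73 = 31$)
$\frac{s}{z{\left(101 \right)} + m} = \frac{1}{101 + \frac{28803613}{4773}} \cdot 31 = \frac{1}{\frac{29285686}{4773}} \cdot 31 = \frac{4773}{29285686} \cdot 31 = \frac{147963}{29285686}$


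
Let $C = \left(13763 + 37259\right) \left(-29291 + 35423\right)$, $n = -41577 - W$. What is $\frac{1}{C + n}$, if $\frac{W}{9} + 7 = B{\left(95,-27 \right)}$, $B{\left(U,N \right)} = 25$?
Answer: $\frac{1}{312825165} \approx 3.1967 \cdot 10^{-9}$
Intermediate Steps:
$W = 162$ ($W = -63 + 9 \cdot 25 = -63 + 225 = 162$)
$n = -41739$ ($n = -41577 - 162 = -41739$)
$C = 312866904$ ($C = 51022 \cdot 6132 = 312866904$)
$\frac{1}{C + n} = \frac{1}{312866904 - 41739} = \frac{1}{312825165}$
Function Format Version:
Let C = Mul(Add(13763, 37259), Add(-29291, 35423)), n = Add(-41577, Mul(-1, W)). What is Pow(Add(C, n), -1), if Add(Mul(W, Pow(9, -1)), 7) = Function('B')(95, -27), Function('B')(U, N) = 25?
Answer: Rational(1, 312825165) ≈ 3.1967e-9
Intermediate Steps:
W = 162 (W = Add(-63, Mul(9, 25)) = Add(-63, 225) = 162)
n = -41739 (n = Add(-41577, Mul(-1, 162)) = Add(-41577, -162) = -41739)
C = 312866904 (C = Mul(51022, 6132) = 312866904)
Pow(Add(C, n), -1) = Pow(Add(312866904, -41739), -1) = Pow(312825165, -1) = Rational(1, 312825165)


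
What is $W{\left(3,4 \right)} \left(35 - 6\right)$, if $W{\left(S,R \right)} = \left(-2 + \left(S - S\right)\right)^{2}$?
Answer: $116$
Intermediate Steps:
$W{\left(S,R \right)} = 4$ ($W{\left(S,R \right)} = \left(-2 + 0\right)^{2} = \left(-2\right)^{2} = 4$)
$W{\left(3,4 \right)} \left(35 - 6\right) = 4 \left(35 - 6\right) = 4 \cdot 29 = 116$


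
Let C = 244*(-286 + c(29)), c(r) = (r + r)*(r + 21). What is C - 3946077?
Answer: -3308261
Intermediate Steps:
c(r) = 2*r*(21 + r) (c(r) = (2*r)*(21 + r) = 2*r*(21 + r))
C = 637816 (C = 244*(-286 + 2*29*(21 + 29)) = 244*(-286 + 2*29*50) = 244*(-286 + 2900) = 244*2614 = 637816)
C - 3946077 = 637816 - 3946077 = -3308261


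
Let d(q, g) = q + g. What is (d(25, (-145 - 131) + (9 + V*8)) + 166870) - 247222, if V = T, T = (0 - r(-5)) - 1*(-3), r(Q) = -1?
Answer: -80562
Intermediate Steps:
T = 4 (T = (0 - 1*(-1)) - 1*(-3) = (0 + 1) + 3 = 1 + 3 = 4)
V = 4
d(q, g) = g + q
(d(25, (-145 - 131) + (9 + V*8)) + 166870) - 247222 = ((((-145 - 131) + (9 + 4*8)) + 25) + 166870) - 247222 = (((-276 + (9 + 32)) + 25) + 166870) - 247222 = (((-276 + 41) + 25) + 166870) - 247222 = ((-235 + 25) + 166870) - 247222 = (-210 + 166870) - 247222 = 166660 - 247222 = -80562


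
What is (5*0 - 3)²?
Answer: 9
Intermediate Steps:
(5*0 - 3)² = (0 - 3)² = (-3)² = 9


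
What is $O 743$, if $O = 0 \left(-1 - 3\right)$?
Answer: $0$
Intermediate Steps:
$O = 0$ ($O = 0 \left(-4\right) = 0$)
$O 743 = 0 \cdot 743 = 0$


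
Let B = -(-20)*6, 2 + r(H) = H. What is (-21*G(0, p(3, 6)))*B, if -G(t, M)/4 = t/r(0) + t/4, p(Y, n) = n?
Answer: 0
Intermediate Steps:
r(H) = -2 + H
G(t, M) = t (G(t, M) = -4*(t/(-2 + 0) + t/4) = -4*(t/(-2) + t*(¼)) = -4*(t*(-½) + t/4) = -4*(-t/2 + t/4) = -(-1)*t = t)
B = 120 (B = -4*(-30) = 120)
(-21*G(0, p(3, 6)))*B = -21*0*120 = 0*120 = 0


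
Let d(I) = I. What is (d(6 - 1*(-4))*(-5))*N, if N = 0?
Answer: 0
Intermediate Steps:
(d(6 - 1*(-4))*(-5))*N = ((6 - 1*(-4))*(-5))*0 = ((6 + 4)*(-5))*0 = (10*(-5))*0 = -50*0 = 0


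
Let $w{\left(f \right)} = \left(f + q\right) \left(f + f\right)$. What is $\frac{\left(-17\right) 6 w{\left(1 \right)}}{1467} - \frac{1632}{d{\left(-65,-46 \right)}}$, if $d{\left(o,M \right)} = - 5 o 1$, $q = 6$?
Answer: $- \frac{952748}{158925} \approx -5.9949$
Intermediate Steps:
$d{\left(o,M \right)} = - 5 o$
$w{\left(f \right)} = 2 f \left(6 + f\right)$ ($w{\left(f \right)} = \left(f + 6\right) \left(f + f\right) = \left(6 + f\right) 2 f = 2 f \left(6 + f\right)$)
$\frac{\left(-17\right) 6 w{\left(1 \right)}}{1467} - \frac{1632}{d{\left(-65,-46 \right)}} = \frac{\left(-17\right) 6 \cdot 2 \cdot 1 \left(6 + 1\right)}{1467} - \frac{1632}{\left(-5\right) \left(-65\right)} = - 102 \cdot 2 \cdot 1 \cdot 7 \cdot \frac{1}{1467} - \frac{1632}{325} = \left(-102\right) 14 \cdot \frac{1}{1467} - \frac{1632}{325} = \left(-1428\right) \frac{1}{1467} - \frac{1632}{325} = - \frac{476}{489} - \frac{1632}{325} = - \frac{952748}{158925}$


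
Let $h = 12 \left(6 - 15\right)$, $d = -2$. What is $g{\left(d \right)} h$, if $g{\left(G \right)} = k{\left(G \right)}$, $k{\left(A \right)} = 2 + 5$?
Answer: $-756$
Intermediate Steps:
$k{\left(A \right)} = 7$
$g{\left(G \right)} = 7$
$h = -108$ ($h = 12 \left(-9\right) = -108$)
$g{\left(d \right)} h = 7 \left(-108\right) = -756$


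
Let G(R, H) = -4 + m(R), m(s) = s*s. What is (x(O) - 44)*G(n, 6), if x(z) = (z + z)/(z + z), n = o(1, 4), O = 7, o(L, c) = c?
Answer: -516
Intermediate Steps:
m(s) = s²
n = 4
G(R, H) = -4 + R²
x(z) = 1 (x(z) = (2*z)/((2*z)) = (2*z)*(1/(2*z)) = 1)
(x(O) - 44)*G(n, 6) = (1 - 44)*(-4 + 4²) = -43*(-4 + 16) = -43*12 = -516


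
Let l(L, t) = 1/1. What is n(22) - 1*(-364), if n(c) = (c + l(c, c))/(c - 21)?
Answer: 387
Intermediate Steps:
l(L, t) = 1
n(c) = (1 + c)/(-21 + c) (n(c) = (c + 1)/(c - 21) = (1 + c)/(-21 + c))
n(22) - 1*(-364) = (1 + 22)/(-21 + 22) - 1*(-364) = 23/1 + 364 = 1*23 + 364 = 23 + 364 = 387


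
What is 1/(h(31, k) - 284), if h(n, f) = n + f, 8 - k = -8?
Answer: -1/237 ≈ -0.0042194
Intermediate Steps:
k = 16 (k = 8 - 1*(-8) = 8 + 8 = 16)
h(n, f) = f + n
1/(h(31, k) - 284) = 1/((16 + 31) - 284) = 1/(47 - 284) = 1/(-237) = -1/237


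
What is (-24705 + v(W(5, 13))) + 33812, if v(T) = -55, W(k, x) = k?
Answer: 9052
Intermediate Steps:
(-24705 + v(W(5, 13))) + 33812 = (-24705 - 55) + 33812 = -24760 + 33812 = 9052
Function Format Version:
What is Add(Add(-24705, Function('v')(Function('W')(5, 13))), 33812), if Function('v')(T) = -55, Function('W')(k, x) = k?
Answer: 9052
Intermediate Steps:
Add(Add(-24705, Function('v')(Function('W')(5, 13))), 33812) = Add(Add(-24705, -55), 33812) = Add(-24760, 33812) = 9052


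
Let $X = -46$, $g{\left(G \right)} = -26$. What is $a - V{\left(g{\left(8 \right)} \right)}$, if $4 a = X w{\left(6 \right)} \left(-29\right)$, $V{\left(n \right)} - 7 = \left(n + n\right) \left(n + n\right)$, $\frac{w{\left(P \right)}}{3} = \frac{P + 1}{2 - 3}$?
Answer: $- \frac{19429}{2} \approx -9714.5$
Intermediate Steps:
$w{\left(P \right)} = -3 - 3 P$ ($w{\left(P \right)} = 3 \frac{P + 1}{2 - 3} = 3 \frac{1 + P}{-1} = 3 \left(1 + P\right) \left(-1\right) = 3 \left(-1 - P\right) = -3 - 3 P$)
$V{\left(n \right)} = 7 + 4 n^{2}$ ($V{\left(n \right)} = 7 + \left(n + n\right) \left(n + n\right) = 7 + 2 n 2 n = 7 + 4 n^{2}$)
$a = - \frac{14007}{2}$ ($a = \frac{- 46 \left(-3 - 18\right) \left(-29\right)}{4} = \frac{\left(-46\right) \left(-21\right) \left(-29\right)}{4} = \frac{966 \left(-29\right)}{4} = \frac{1}{4} \left(-28014\right) = - \frac{14007}{2} \approx -7003.5$)
$a - V{\left(g{\left(8 \right)} \right)} = - \frac{14007}{2} - \left(7 + 4 \left(-26\right)^{2}\right) = - \frac{14007}{2} - \left(7 + 4 \cdot 676\right) = - \frac{14007}{2} - \left(7 + 2704\right) = - \frac{14007}{2} - 2711 = - \frac{19429}{2}$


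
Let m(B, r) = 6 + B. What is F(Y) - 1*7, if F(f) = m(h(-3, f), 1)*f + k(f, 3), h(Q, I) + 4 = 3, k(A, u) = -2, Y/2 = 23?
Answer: 221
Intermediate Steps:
Y = 46 (Y = 2*23 = 46)
h(Q, I) = -1 (h(Q, I) = -4 + 3 = -1)
F(f) = -2 + 5*f (F(f) = (6 - 1)*f - 2 = 5*f - 2 = -2 + 5*f)
F(Y) - 1*7 = (-2 + 5*46) - 1*7 = (-2 + 230) - 7 = 228 - 7 = 221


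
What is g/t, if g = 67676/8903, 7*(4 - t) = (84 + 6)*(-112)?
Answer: 16919/3213983 ≈ 0.0052642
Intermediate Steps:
t = 1444 (t = 4 - (84 + 6)*(-112)/7 = 4 - 90*(-112)/7 = 4 - 1/7*(-10080) = 4 + 1440 = 1444)
g = 67676/8903 (g = 67676*(1/8903) = 67676/8903 ≈ 7.6015)
g/t = (67676/8903)/1444 = (67676/8903)*(1/1444) = 16919/3213983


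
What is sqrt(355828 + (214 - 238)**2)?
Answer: 2*sqrt(89101) ≈ 597.00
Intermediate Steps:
sqrt(355828 + (214 - 238)**2) = sqrt(355828 + (-24)**2) = sqrt(355828 + 576) = sqrt(356404) = 2*sqrt(89101)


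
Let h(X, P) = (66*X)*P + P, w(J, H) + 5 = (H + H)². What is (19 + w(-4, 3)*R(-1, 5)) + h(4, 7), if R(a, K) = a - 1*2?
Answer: 1781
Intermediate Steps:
w(J, H) = -5 + 4*H² (w(J, H) = -5 + (H + H)² = -5 + (2*H)² = -5 + 4*H²)
R(a, K) = -2 + a (R(a, K) = a - 2 = -2 + a)
h(X, P) = P + 66*P*X (h(X, P) = 66*P*X + P = P + 66*P*X)
(19 + w(-4, 3)*R(-1, 5)) + h(4, 7) = (19 + (-5 + 4*3²)*(-2 - 1)) + 7*(1 + 66*4) = (19 + (-5 + 4*9)*(-3)) + 7*(1 + 264) = (19 + (-5 + 36)*(-3)) + 7*265 = (19 + 31*(-3)) + 1855 = (19 - 93) + 1855 = -74 + 1855 = 1781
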